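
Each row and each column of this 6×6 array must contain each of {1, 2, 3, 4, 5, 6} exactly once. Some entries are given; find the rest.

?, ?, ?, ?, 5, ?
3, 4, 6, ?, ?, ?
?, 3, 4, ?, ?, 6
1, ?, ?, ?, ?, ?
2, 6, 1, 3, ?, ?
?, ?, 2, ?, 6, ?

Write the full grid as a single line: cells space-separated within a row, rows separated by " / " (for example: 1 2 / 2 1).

At row 1, column 3: row 1 has {5}; column 3 has {1,2,4,6}; that leaves 3.
At row 3, column 1: row 3 has {3,4,6}; column 1 has {1,2,3}; that leaves 5.
At row 4, column 3: row 4 has {1}; column 3 has {1,2,3,4,6}; that leaves 5.
At row 5, column 5: row 5 has {1,2,3,6}; column 5 has {5,6}; that leaves 4.
At row 5, column 6: row 5 has {1,2,3,4,6}; column 6 has {6}; that leaves 5.
At row 6, column 1: row 6 has {2,6}; column 1 has {1,2,3,5}; that leaves 4.
At row 1, column 1: row 1 has {3,5}; column 1 has {1,2,3,4,5}; that leaves 6.
At row 4, column 2: row 4 has {1,5}; column 2 has {3,4,6}; that leaves 2.
At row 4, column 5: row 4 has {1,2,5}; column 5 has {4,5,6}; that leaves 3.
At row 4, column 6: row 4 has {1,2,3,5}; column 6 has {5,6}; that leaves 4.
At row 1, column 2: row 1 has {3,5,6}; column 2 has {2,3,4,6}; that leaves 1.
At row 1, column 6: row 1 has {1,3,5,6}; column 6 has {4,5,6}; that leaves 2.
At row 2, column 6: row 2 has {3,4,6}; column 6 has {2,4,5,6}; that leaves 1.
At row 4, column 4: row 4 has {1,2,3,4,5}; column 4 has {3}; that leaves 6.
At row 6, column 2: row 6 has {2,4,6}; column 2 has {1,2,3,4,6}; that leaves 5.
At row 6, column 4: row 6 has {2,4,5,6}; column 4 has {3,6}; that leaves 1.
At row 6, column 6: row 6 has {1,2,4,5,6}; column 6 has {1,2,4,5,6}; that leaves 3.
At row 1, column 4: row 1 has {1,2,3,5,6}; column 4 has {1,3,6}; that leaves 4.
At row 2, column 5: row 2 has {1,3,4,6}; column 5 has {3,4,5,6}; that leaves 2.
At row 3, column 4: row 3 has {3,4,5,6}; column 4 has {1,3,4,6}; that leaves 2.
At row 3, column 5: row 3 has {2,3,4,5,6}; column 5 has {2,3,4,5,6}; that leaves 1.
At row 2, column 4: row 2 has {1,2,3,4,6}; column 4 has {1,2,3,4,6}; that leaves 5.

6 1 3 4 5 2 / 3 4 6 5 2 1 / 5 3 4 2 1 6 / 1 2 5 6 3 4 / 2 6 1 3 4 5 / 4 5 2 1 6 3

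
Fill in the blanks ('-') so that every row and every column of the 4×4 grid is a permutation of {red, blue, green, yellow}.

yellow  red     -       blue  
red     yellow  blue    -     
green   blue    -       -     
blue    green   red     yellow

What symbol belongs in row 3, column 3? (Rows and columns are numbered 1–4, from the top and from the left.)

yellow

(r1,c3) = green
(r2,c4) = green
(r3,c3) = yellow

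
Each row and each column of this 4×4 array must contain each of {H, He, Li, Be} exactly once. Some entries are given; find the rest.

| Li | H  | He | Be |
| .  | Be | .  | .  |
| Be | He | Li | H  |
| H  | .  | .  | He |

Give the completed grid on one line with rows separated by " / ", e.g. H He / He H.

Li H He Be / He Be H Li / Be He Li H / H Li Be He

(r2,c1): row 2 has {Be}; column 1 has {H,Li,Be}, so it must be He.
(r2,c3): row 2 has {He,Be}; column 3 has {He,Li}, so it must be H.
(r2,c4): row 2 has {H,He,Be}; column 4 has {H,He,Be}, so it must be Li.
(r4,c2): row 4 has {H,He}; column 2 has {H,He,Be}, so it must be Li.
(r4,c3): row 4 has {H,He,Li}; column 3 has {H,He,Li}, so it must be Be.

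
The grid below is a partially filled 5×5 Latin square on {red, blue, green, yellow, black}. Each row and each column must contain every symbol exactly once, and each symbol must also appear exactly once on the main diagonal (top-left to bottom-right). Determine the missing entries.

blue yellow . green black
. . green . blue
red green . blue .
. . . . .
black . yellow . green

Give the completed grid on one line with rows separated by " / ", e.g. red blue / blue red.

(r1,c3) = red
(r2,c1) = yellow
(r3,c3) = black
(r3,c5) = yellow
(r4,c1) = green
(r4,c3) = blue
(r4,c5) = red
(r5,c4) = red
(r2,c2) = red
(r2,c4) = black
(r4,c2) = black
(r4,c4) = yellow
(r5,c2) = blue

blue yellow red green black / yellow red green black blue / red green black blue yellow / green black blue yellow red / black blue yellow red green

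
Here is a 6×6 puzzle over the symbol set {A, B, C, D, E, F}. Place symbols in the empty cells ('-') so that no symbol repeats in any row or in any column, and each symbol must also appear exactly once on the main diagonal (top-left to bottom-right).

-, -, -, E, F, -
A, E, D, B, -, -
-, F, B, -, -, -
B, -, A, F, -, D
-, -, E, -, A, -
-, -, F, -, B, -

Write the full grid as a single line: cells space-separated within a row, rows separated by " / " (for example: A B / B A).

(r1,c3) = C
(r2,c5) = C
(r2,c6) = F
(r4,c2) = C
(r4,c5) = E
(r6,c6) = C
(r1,c1) = D
(r3,c5) = D
(r5,c6) = B
(r6,c1) = E
(r1,c6) = A
(r3,c1) = C
(r3,c4) = A
(r3,c6) = E
(r5,c1) = F
(r5,c2) = D
(r5,c4) = C
(r6,c2) = A
(r6,c4) = D
(r1,c2) = B

D B C E F A / A E D B C F / C F B A D E / B C A F E D / F D E C A B / E A F D B C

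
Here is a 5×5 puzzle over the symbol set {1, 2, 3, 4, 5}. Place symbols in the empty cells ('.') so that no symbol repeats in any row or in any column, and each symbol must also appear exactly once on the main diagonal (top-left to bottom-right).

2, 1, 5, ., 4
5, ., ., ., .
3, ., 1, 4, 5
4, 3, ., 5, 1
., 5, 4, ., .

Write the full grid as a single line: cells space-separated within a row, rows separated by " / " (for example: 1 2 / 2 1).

2 1 5 3 4 / 5 4 3 1 2 / 3 2 1 4 5 / 4 3 2 5 1 / 1 5 4 2 3

(r1,c4): row 1 has {1,2,4,5}; column 4 has {4,5}, so it must be 3.
(r2,c2): row 2 has {5}; column 2 has {1,3,5}; the diagonal has {1,2,5}, so it must be 4.
(r3,c2): row 3 has {1,3,4,5}; column 2 has {1,3,4,5}, so it must be 2.
(r4,c3): row 4 has {1,3,4,5}; column 3 has {1,4,5}, so it must be 2.
(r5,c1): row 5 has {4,5}; column 1 has {2,3,4,5}, so it must be 1.
(r5,c4): row 5 has {1,4,5}; column 4 has {3,4,5}, so it must be 2.
(r5,c5): row 5 has {1,2,4,5}; column 5 has {1,4,5}; the diagonal has {1,2,4,5}, so it must be 3.
(r2,c3): row 2 has {4,5}; column 3 has {1,2,4,5}, so it must be 3.
(r2,c4): row 2 has {3,4,5}; column 4 has {2,3,4,5}, so it must be 1.
(r2,c5): row 2 has {1,3,4,5}; column 5 has {1,3,4,5}, so it must be 2.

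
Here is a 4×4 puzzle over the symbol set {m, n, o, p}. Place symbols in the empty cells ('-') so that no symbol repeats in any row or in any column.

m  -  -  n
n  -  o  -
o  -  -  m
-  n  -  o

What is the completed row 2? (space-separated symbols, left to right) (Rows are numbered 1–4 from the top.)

(r1,c3) = p
(r2,c4) = p
(r3,c2) = p
(r3,c3) = n
(r4,c1) = p
(r4,c3) = m
(r1,c2) = o
(r2,c2) = m

n m o p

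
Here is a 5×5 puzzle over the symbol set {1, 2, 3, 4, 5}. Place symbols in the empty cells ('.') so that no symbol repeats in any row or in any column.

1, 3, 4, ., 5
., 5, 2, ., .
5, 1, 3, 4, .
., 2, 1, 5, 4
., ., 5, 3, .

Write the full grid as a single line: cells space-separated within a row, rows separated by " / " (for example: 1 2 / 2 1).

1 3 4 2 5 / 4 5 2 1 3 / 5 1 3 4 2 / 3 2 1 5 4 / 2 4 5 3 1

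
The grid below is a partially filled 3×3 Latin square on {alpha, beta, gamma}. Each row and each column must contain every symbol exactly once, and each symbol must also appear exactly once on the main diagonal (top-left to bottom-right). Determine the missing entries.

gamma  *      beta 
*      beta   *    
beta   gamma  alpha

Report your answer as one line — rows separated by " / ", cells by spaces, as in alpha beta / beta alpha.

(r1,c2) = alpha
(r2,c1) = alpha
(r2,c3) = gamma

gamma alpha beta / alpha beta gamma / beta gamma alpha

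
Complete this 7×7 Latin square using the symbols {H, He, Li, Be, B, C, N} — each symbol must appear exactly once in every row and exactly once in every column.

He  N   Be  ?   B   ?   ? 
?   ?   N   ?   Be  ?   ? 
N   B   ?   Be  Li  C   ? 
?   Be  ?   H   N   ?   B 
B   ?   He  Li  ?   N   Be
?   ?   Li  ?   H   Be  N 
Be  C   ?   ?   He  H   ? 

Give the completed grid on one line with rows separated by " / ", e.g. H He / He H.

He N Be C B Li H / H Li N He Be B C / N B H Be Li C He / Li Be C H N He B / B H He Li C N Be / C He Li B H Be N / Be C B N He H Li

row 1 has {He,Be,B,N}; column 4 has {H,Li,Be} — only C is left for (r1,c4).
row 1 has {He,Be,B,C,N}; column 6 has {H,Be,C,N} — only Li is left for (r1,c6).
row 1 has {He,Li,Be,B,C,N}; column 7 has {Be,B,N} — only H is left for (r1,c7).
row 3 has {Li,Be,B,C,N}; column 3 has {He,Li,Be,N} — only H is left for (r3,c3).
row 3 has {H,Li,Be,B,C,N}; column 7 has {H,Be,B,N} — only He is left for (r3,c7).
row 4 has {H,Be,B,N}; column 3 has {H,He,Li,Be,N} — only C is left for (r4,c3).
row 4 has {H,Be,B,C,N}; column 6 has {H,Li,Be,C,N} — only He is left for (r4,c6).
row 5 has {He,Li,Be,B,N}; column 2 has {Be,B,C,N} — only H is left for (r5,c2).
row 5 has {H,He,Li,Be,B,N}; column 5 has {H,He,Li,Be,B,N} — only C is left for (r5,c5).
row 6 has {H,Li,Be,N}; column 1 has {He,Be,B,N} — only C is left for (r6,c1).
row 6 has {H,Li,Be,C,N}; column 2 has {H,Be,B,C,N} — only He is left for (r6,c2).
row 6 has {H,He,Li,Be,C,N}; column 4 has {H,Li,Be,C} — only B is left for (r6,c4).
row 7 has {H,He,Be,C}; column 3 has {H,He,Li,Be,C,N} — only B is left for (r7,c3).
row 7 has {H,He,Be,B,C}; column 4 has {H,Li,Be,B,C} — only N is left for (r7,c4).
row 7 has {H,He,Be,B,C,N}; column 7 has {H,He,Be,B,N} — only Li is left for (r7,c7).
row 2 has {Be,N}; column 2 has {H,He,Be,B,C,N} — only Li is left for (r2,c2).
row 2 has {Li,Be,N}; column 4 has {H,Li,Be,B,C,N} — only He is left for (r2,c4).
row 2 has {He,Li,Be,N}; column 6 has {H,He,Li,Be,C,N} — only B is left for (r2,c6).
row 2 has {He,Li,Be,B,N}; column 7 has {H,He,Li,Be,B,N} — only C is left for (r2,c7).
row 4 has {H,He,Be,B,C,N}; column 1 has {He,Be,B,C,N} — only Li is left for (r4,c1).
row 2 has {He,Li,Be,B,C,N}; column 1 has {He,Li,Be,B,C,N} — only H is left for (r2,c1).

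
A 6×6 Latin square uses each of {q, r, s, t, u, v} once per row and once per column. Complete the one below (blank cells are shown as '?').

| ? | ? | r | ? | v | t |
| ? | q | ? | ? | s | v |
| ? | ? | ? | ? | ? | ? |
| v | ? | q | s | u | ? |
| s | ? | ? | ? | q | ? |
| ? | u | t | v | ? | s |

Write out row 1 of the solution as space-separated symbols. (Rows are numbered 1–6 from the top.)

(r1,c2) = s
(r2,c3) = u
(r4,c6) = r
(r5,c3) = v
(r5,c6) = u
(r6,c5) = r
(r3,c3) = s
(r3,c5) = t
(r3,c6) = q
(r4,c2) = t
(r5,c2) = r
(r5,c4) = t
(r6,c1) = q
(r1,c1) = u
(r1,c4) = q

u s r q v t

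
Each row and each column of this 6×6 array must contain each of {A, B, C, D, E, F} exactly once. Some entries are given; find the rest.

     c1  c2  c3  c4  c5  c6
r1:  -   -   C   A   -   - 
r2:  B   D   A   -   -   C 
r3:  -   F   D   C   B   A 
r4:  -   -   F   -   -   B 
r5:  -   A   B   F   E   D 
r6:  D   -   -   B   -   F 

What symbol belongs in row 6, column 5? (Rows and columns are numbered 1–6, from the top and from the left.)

(r1,c6) = E
(r2,c4) = E
(r2,c5) = F
(r3,c1) = E
(r4,c4) = D
(r5,c1) = C
(r6,c3) = E
(r1,c1) = F
(r1,c2) = B
(r1,c5) = D
(r4,c1) = A
(r4,c5) = C
(r6,c2) = C
(r6,c5) = A

A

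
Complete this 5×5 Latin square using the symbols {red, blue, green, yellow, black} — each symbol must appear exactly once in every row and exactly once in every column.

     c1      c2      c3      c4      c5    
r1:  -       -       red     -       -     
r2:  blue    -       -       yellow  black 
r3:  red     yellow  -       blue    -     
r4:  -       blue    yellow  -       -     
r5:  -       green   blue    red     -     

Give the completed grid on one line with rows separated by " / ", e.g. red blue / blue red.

yellow black red green blue / blue red green yellow black / red yellow black blue green / green blue yellow black red / black green blue red yellow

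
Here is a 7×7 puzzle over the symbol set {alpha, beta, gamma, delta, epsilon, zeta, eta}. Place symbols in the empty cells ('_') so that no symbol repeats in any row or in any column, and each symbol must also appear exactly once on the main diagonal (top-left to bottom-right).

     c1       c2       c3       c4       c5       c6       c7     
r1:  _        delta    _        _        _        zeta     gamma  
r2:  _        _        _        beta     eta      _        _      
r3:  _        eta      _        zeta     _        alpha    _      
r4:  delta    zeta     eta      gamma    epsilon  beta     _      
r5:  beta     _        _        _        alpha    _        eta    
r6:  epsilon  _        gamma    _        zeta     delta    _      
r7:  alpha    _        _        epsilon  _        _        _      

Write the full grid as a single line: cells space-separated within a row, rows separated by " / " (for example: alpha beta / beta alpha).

eta delta epsilon alpha beta zeta gamma / zeta epsilon alpha beta eta gamma delta / gamma eta beta zeta delta alpha epsilon / delta zeta eta gamma epsilon beta alpha / beta gamma zeta delta alpha epsilon eta / epsilon alpha gamma eta zeta delta beta / alpha beta delta epsilon gamma eta zeta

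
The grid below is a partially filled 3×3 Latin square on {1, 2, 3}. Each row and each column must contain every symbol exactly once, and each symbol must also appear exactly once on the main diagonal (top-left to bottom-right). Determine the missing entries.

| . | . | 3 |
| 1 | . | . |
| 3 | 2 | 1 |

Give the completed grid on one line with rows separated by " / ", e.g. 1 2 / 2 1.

2 1 3 / 1 3 2 / 3 2 1

At row 1, column 1: row 1 has {3}; column 1 has {1,3}; the diagonal has {1}; that leaves 2.
At row 1, column 2: row 1 has {2,3}; column 2 has {2}; that leaves 1.
At row 2, column 2: row 2 has {1}; column 2 has {1,2}; the diagonal has {1,2}; that leaves 3.
At row 2, column 3: row 2 has {1,3}; column 3 has {1,3}; that leaves 2.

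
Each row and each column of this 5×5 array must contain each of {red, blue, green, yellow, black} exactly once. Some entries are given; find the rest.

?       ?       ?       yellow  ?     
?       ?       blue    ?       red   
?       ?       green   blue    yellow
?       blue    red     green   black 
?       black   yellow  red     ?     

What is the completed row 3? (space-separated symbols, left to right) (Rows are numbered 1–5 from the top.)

(r1,c3) = black
(r2,c4) = black
(r3,c2) = red
(r4,c1) = yellow
(r1,c2) = green
(r1,c5) = blue
(r2,c1) = green
(r2,c2) = yellow
(r3,c1) = black

black red green blue yellow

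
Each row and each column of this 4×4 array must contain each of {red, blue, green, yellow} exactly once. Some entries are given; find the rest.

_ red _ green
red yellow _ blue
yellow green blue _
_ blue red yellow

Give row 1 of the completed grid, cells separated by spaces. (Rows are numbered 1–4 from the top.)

blue red yellow green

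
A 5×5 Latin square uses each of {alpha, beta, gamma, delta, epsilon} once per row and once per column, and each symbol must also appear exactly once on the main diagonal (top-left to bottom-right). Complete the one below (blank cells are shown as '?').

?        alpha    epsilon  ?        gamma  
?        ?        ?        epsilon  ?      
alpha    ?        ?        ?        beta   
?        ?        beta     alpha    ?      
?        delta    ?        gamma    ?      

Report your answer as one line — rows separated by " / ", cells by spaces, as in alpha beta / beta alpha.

delta alpha epsilon beta gamma / gamma beta delta epsilon alpha / alpha epsilon gamma delta beta / epsilon gamma beta alpha delta / beta delta alpha gamma epsilon

Cell (r3,c4): row 3 has {alpha,beta}; column 4 has {alpha,gamma,epsilon} → delta.
Cell (r5,c3): row 5 has {gamma,delta}; column 3 has {beta,epsilon} → alpha.
Cell (r5,c5): row 5 has {alpha,gamma,delta}; column 5 has {beta,gamma}; the diagonal has {alpha} → epsilon.
Cell (r1,c4): row 1 has {alpha,gamma,epsilon}; column 4 has {alpha,gamma,delta,epsilon} → beta.
Cell (r3,c3): row 3 has {alpha,beta,delta}; column 3 has {alpha,beta,epsilon}; the diagonal has {alpha,epsilon} → gamma.
Cell (r4,c5): row 4 has {alpha,beta}; column 5 has {beta,gamma,epsilon} → delta.
Cell (r5,c1): row 5 has {alpha,gamma,delta,epsilon}; column 1 has {alpha} → beta.
Cell (r1,c1): row 1 has {alpha,beta,gamma,epsilon}; column 1 has {alpha,beta}; the diagonal has {alpha,gamma,epsilon} → delta.
Cell (r2,c1): row 2 has {epsilon}; column 1 has {alpha,beta,delta} → gamma.
Cell (r2,c2): row 2 has {gamma,epsilon}; column 2 has {alpha,delta}; the diagonal has {alpha,gamma,delta,epsilon} → beta.
Cell (r2,c3): row 2 has {beta,gamma,epsilon}; column 3 has {alpha,beta,gamma,epsilon} → delta.
Cell (r2,c5): row 2 has {beta,gamma,delta,epsilon}; column 5 has {beta,gamma,delta,epsilon} → alpha.
Cell (r3,c2): row 3 has {alpha,beta,gamma,delta}; column 2 has {alpha,beta,delta} → epsilon.
Cell (r4,c1): row 4 has {alpha,beta,delta}; column 1 has {alpha,beta,gamma,delta} → epsilon.
Cell (r4,c2): row 4 has {alpha,beta,delta,epsilon}; column 2 has {alpha,beta,delta,epsilon} → gamma.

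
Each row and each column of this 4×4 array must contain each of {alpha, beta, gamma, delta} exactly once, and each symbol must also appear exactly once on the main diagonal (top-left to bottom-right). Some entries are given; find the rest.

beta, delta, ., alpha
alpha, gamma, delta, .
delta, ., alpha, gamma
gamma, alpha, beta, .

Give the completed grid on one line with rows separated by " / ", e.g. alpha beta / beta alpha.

beta delta gamma alpha / alpha gamma delta beta / delta beta alpha gamma / gamma alpha beta delta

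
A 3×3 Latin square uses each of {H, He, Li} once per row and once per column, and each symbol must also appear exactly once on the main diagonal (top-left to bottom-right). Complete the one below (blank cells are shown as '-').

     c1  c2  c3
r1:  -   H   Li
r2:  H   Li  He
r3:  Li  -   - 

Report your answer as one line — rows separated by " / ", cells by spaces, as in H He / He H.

He H Li / H Li He / Li He H

(r1,c1) = He
(r3,c2) = He
(r3,c3) = H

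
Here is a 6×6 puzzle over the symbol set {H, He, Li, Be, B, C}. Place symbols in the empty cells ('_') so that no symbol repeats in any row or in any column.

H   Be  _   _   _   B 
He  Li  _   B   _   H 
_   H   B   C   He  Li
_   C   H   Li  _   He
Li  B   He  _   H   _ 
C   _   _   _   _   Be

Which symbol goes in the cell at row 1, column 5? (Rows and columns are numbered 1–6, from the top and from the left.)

Li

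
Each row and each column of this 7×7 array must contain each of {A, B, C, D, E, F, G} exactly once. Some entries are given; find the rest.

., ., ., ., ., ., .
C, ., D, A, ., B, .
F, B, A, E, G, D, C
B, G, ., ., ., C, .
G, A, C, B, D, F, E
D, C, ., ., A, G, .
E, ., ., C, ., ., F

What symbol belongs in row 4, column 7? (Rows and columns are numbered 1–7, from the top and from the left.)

A

(r1,c1) = A
(r1,c6) = E
(r2,c7) = G
(r6,c4) = F
(r6,c7) = B
(r7,c2) = D
(r7,c5) = B
(r7,c6) = A
(r1,c2) = F
(r1,c5) = C
(r1,c7) = D
(r2,c2) = E
(r2,c5) = F
(r4,c4) = D
(r4,c5) = E
(r4,c7) = A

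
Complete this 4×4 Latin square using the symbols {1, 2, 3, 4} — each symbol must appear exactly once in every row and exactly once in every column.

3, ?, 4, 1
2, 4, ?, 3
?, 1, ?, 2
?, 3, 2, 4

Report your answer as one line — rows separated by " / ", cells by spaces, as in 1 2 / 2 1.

3 2 4 1 / 2 4 1 3 / 4 1 3 2 / 1 3 2 4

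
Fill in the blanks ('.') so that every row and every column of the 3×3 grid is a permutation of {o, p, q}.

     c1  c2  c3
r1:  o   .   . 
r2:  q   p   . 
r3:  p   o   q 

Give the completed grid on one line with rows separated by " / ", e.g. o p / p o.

o q p / q p o / p o q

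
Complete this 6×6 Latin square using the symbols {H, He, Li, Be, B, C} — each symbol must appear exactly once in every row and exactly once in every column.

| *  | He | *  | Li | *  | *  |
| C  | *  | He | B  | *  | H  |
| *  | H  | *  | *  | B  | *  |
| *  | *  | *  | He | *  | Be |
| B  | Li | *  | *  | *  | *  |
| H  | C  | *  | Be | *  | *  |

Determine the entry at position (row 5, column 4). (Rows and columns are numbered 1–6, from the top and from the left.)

(r1,c1) = Be
(r2,c2) = Be
(r2,c5) = Li
(r3,c4) = C
(r4,c1) = Li
(r4,c2) = B
(r5,c4) = H

H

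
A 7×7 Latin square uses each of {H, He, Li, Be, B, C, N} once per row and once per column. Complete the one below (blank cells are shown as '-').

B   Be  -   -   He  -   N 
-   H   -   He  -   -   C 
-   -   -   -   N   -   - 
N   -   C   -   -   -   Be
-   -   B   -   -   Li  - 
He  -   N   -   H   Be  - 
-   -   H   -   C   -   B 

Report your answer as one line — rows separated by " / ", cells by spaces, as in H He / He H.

(r1,c3) = Li
(r2,c3) = Be
(r3,c3) = He
(r5,c5) = Be
(r6,c7) = Li
(r2,c1) = Li
(r2,c5) = B
(r2,c6) = N
(r3,c7) = H
(r4,c5) = Li
(r5,c7) = He
(r7,c1) = Be
(r7,c6) = He
(r3,c1) = C
(r3,c6) = B
(r4,c6) = H
(r5,c1) = H
(r1,c6) = C
(r3,c2) = Li
(r3,c4) = Be
(r4,c4) = B
(r6,c4) = C
(r7,c2) = N
(r7,c4) = Li
(r1,c4) = H
(r4,c2) = He
(r5,c2) = C
(r5,c4) = N
(r6,c2) = B

B Be Li H He C N / Li H Be He B N C / C Li He Be N B H / N He C B Li H Be / H C B N Be Li He / He B N C H Be Li / Be N H Li C He B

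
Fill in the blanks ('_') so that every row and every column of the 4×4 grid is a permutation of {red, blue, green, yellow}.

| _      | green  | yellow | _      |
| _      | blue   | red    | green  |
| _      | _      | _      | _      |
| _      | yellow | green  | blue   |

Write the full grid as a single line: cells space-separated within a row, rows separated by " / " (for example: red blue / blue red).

blue green yellow red / yellow blue red green / green red blue yellow / red yellow green blue

row 1 has {green,yellow}; column 4 has {blue,green} — only red is left for (r1,c4).
row 2 has {red,blue,green}; column 1 is empty so far — only yellow is left for (r2,c1).
row 3 is empty so far; column 2 has {blue,green,yellow} — only red is left for (r3,c2).
row 3 has {red}; column 3 has {red,green,yellow} — only blue is left for (r3,c3).
row 3 has {red,blue}; column 4 has {red,blue,green} — only yellow is left for (r3,c4).
row 4 has {blue,green,yellow}; column 1 has {yellow} — only red is left for (r4,c1).
row 1 has {red,green,yellow}; column 1 has {red,yellow} — only blue is left for (r1,c1).
row 3 has {red,blue,yellow}; column 1 has {red,blue,yellow} — only green is left for (r3,c1).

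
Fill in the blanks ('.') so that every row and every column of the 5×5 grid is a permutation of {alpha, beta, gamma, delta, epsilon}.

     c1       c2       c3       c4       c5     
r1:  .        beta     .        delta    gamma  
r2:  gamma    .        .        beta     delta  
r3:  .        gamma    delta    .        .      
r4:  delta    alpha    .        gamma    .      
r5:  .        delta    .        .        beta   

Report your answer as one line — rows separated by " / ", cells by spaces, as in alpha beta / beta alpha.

alpha beta epsilon delta gamma / gamma epsilon alpha beta delta / beta gamma delta epsilon alpha / delta alpha beta gamma epsilon / epsilon delta gamma alpha beta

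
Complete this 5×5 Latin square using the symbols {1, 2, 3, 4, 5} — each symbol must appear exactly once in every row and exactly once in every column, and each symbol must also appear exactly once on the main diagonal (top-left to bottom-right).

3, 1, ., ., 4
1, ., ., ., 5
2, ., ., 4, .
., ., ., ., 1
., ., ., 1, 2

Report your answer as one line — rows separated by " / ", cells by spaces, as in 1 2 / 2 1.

3 1 5 2 4 / 1 4 2 3 5 / 2 5 1 4 3 / 4 2 3 5 1 / 5 3 4 1 2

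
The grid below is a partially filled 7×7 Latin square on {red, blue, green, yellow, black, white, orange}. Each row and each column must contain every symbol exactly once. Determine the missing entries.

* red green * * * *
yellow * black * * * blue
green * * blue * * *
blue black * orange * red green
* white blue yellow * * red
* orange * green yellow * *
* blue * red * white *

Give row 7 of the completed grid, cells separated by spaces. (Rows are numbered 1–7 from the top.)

black blue orange red green white yellow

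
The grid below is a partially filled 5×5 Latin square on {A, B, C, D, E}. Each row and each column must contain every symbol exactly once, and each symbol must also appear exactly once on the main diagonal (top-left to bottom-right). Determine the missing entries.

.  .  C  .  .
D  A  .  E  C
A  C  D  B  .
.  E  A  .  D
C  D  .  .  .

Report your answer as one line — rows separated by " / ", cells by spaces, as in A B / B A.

(r1,c2) = B
(r2,c3) = B
(r3,c5) = E
(r4,c1) = B
(r4,c4) = C
(r5,c3) = E
(r5,c4) = A
(r5,c5) = B
(r1,c1) = E
(r1,c4) = D
(r1,c5) = A

E B C D A / D A B E C / A C D B E / B E A C D / C D E A B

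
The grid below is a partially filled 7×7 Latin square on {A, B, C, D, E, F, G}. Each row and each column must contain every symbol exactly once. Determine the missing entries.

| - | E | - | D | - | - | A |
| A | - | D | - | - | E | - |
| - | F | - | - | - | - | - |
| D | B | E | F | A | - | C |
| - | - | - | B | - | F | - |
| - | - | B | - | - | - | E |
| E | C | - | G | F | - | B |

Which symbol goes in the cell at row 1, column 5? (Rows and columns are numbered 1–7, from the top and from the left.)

C

row 2 has {A,D,E}; column 2 has {B,C,E,F} — only G is left for (r2,c2).
row 2 has {A,D,E,G}; column 4 has {B,D,F,G} — only C is left for (r2,c4).
row 2 has {A,C,D,E,G}; column 5 has {A,F} — only B is left for (r2,c5).
row 2 has {A,B,C,D,E,G}; column 7 has {A,B,C,E} — only F is left for (r2,c7).
row 4 has {A,B,C,D,E,F}; column 6 has {E,F} — only G is left for (r4,c6).
row 6 has {B,E}; column 4 has {B,C,D,F,G} — only A is left for (r6,c4).
row 7 has {B,C,E,F,G}; column 3 has {B,D,E} — only A is left for (r7,c3).
row 7 has {A,B,C,E,F,G}; column 6 has {E,F,G} — only D is left for (r7,c6).
row 3 has {F}; column 4 has {A,B,C,D,F,G} — only E is left for (r3,c4).
row 6 has {A,B,E}; column 2 has {B,C,E,F,G} — only D is left for (r6,c2).
row 6 has {A,B,D,E}; column 6 has {D,E,F,G} — only C is left for (r6,c6).
row 1 has {A,D,E}; column 6 has {C,D,E,F,G} — only B is left for (r1,c6).
row 3 has {E,F}; column 6 has {B,C,D,E,F,G} — only A is left for (r3,c6).
row 5 has {B,F}; column 2 has {B,C,D,E,F,G} — only A is left for (r5,c2).
row 6 has {A,B,C,D,E}; column 5 has {A,B,F} — only G is left for (r6,c5).
row 1 has {A,B,D,E}; column 5 has {A,B,F,G} — only C is left for (r1,c5).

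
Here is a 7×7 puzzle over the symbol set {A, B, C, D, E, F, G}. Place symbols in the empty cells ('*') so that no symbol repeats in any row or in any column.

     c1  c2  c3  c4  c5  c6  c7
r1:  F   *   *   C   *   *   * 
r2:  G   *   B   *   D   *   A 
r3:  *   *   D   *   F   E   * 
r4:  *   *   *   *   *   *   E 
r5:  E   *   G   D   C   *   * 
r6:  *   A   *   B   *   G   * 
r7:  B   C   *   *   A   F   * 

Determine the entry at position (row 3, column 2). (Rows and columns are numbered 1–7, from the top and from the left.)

G

(r2,c6) = C
(r6,c5) = E
(r7,c3) = E
(r7,c4) = G
(r7,c7) = D
(r1,c3) = A
(r3,c4) = A
(r4,c4) = F
(r2,c4) = E
(r3,c1) = C
(r4,c3) = C
(r6,c1) = D
(r6,c3) = F
(r6,c7) = C
(r2,c2) = F
(r4,c1) = A
(r5,c2) = B
(r5,c6) = A
(r5,c7) = F
(r3,c2) = G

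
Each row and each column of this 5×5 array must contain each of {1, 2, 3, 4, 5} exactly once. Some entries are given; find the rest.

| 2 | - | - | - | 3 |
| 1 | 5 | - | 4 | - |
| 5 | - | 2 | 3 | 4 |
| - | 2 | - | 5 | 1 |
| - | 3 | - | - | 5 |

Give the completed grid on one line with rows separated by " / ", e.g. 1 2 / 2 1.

2 4 5 1 3 / 1 5 3 4 2 / 5 1 2 3 4 / 3 2 4 5 1 / 4 3 1 2 5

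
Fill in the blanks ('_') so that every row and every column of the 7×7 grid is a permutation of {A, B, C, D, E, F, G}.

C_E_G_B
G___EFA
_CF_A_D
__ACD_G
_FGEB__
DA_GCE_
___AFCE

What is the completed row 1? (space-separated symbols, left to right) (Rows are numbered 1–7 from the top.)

(r1,c2) = D
(r1,c4) = F
(r1,c6) = A

C D E F G A B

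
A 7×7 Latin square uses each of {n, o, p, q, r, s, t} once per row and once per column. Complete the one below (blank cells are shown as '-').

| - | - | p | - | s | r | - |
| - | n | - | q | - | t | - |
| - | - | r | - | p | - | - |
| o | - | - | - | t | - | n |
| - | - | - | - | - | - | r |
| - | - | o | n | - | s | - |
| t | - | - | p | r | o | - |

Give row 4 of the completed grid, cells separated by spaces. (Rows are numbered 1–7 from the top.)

Cell (r2,c3): row 2 has {n,q,t}; column 3 has {o,p,r} → s.
Cell (r2,c5): row 2 has {n,q,s,t}; column 5 has {p,r,s,t} → o.
Cell (r2,c7): row 2 has {n,o,q,s,t}; column 7 has {n,r} → p.
Cell (r4,c3): row 4 has {n,o,t}; column 3 has {o,p,r,s} → q.
Cell (r4,c6): row 4 has {n,o,q,t}; column 6 has {o,r,s,t} → p.
Cell (r6,c5): row 6 has {n,o,s}; column 5 has {o,p,r,s,t} → q.
Cell (r6,c7): row 6 has {n,o,q,s}; column 7 has {n,p,r} → t.
Cell (r7,c3): row 7 has {o,p,r,t}; column 3 has {o,p,q,r,s} → n.
Cell (r2,c1): row 2 has {n,o,p,q,s,t}; column 1 has {o,t} → r.
Cell (r5,c3): row 5 has {r}; column 3 has {n,o,p,q,r,s} → t.
Cell (r5,c5): row 5 has {r,t}; column 5 has {o,p,q,r,s,t} → n.
Cell (r5,c6): row 5 has {n,r,t}; column 6 has {o,p,r,s,t} → q.
Cell (r6,c1): row 6 has {n,o,q,s,t}; column 1 has {o,r,t} → p.
Cell (r6,c2): row 6 has {n,o,p,q,s,t}; column 2 has {n} → r.
Cell (r3,c6): row 3 has {p,r}; column 6 has {o,p,q,r,s,t} → n.
Cell (r4,c2): row 4 has {n,o,p,q,t}; column 2 has {n,r} → s.
Cell (r4,c4): row 4 has {n,o,p,q,s,t}; column 4 has {n,p,q} → r.

o s q r t p n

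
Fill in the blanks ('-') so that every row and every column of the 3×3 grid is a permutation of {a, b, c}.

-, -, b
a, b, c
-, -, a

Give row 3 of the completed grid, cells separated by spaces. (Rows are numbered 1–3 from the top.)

(r1,c1) = c
(r1,c2) = a
(r3,c1) = b
(r3,c2) = c

b c a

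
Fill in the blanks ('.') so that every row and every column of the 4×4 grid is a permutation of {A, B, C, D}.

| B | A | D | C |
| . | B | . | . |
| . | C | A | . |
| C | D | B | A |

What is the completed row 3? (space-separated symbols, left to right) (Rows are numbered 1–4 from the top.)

row 2 has {B}; column 3 has {A,B,D} — only C is left for (r2,c3).
row 2 has {B,C}; column 4 has {A,C} — only D is left for (r2,c4).
row 3 has {A,C}; column 1 has {B,C} — only D is left for (r3,c1).
row 3 has {A,C,D}; column 4 has {A,C,D} — only B is left for (r3,c4).

D C A B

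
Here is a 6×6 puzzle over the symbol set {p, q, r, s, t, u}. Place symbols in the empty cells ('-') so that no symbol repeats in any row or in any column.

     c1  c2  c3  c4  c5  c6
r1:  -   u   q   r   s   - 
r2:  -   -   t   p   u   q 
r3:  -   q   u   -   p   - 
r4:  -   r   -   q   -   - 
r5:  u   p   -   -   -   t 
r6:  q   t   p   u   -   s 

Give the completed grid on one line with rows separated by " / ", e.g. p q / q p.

t u q r s p / r s t p u q / s q u t p r / p r s q t u / u p r s q t / q t p u r s

(r1,c6): row 1 has {q,r,s,u}; column 6 has {q,s,t}, so it must be p.
(r2,c2): row 2 has {p,q,t,u}; column 2 has {p,q,r,t,u}, so it must be s.
(r3,c6): row 3 has {p,q,u}; column 6 has {p,q,s,t}, so it must be r.
(r4,c3): row 4 has {q,r}; column 3 has {p,q,t,u}, so it must be s.
(r4,c5): row 4 has {q,r,s}; column 5 has {p,s,u}, so it must be t.
(r4,c6): row 4 has {q,r,s,t}; column 6 has {p,q,r,s,t}, so it must be u.
(r5,c3): row 5 has {p,t,u}; column 3 has {p,q,s,t,u}, so it must be r.
(r5,c4): row 5 has {p,r,t,u}; column 4 has {p,q,r,u}, so it must be s.
(r5,c5): row 5 has {p,r,s,t,u}; column 5 has {p,s,t,u}, so it must be q.
(r6,c5): row 6 has {p,q,s,t,u}; column 5 has {p,q,s,t,u}, so it must be r.
(r1,c1): row 1 has {p,q,r,s,u}; column 1 has {q,u}, so it must be t.
(r2,c1): row 2 has {p,q,s,t,u}; column 1 has {q,t,u}, so it must be r.
(r3,c1): row 3 has {p,q,r,u}; column 1 has {q,r,t,u}, so it must be s.
(r3,c4): row 3 has {p,q,r,s,u}; column 4 has {p,q,r,s,u}, so it must be t.
(r4,c1): row 4 has {q,r,s,t,u}; column 1 has {q,r,s,t,u}, so it must be p.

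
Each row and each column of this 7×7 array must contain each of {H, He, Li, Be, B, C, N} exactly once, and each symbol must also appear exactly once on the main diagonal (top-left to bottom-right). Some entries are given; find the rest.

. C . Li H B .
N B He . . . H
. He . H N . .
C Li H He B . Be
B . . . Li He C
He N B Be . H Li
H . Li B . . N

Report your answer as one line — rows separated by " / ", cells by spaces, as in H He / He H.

Be C N Li H B He / N B He C Be Li H / Li He C H N Be B / C Li H He B N Be / B H Be N Li He C / He N B Be C H Li / H Be Li B He C N

(r1,c1): row 1 has {H,Li,B,C}; column 1 has {H,He,B,C,N}; the diagonal has {H,He,Li,B,N}, so it must be Be.
(r1,c3): row 1 has {H,Li,Be,B,C}; column 3 has {H,He,Li,B}, so it must be N.
(r1,c7): row 1 has {H,Li,Be,B,C,N}; column 7 has {H,Li,Be,C,N}, so it must be He.
(r2,c4): row 2 has {H,He,B,N}; column 4 has {H,He,Li,Be,B}, so it must be C.
(r2,c5): row 2 has {H,He,B,C,N}; column 5 has {H,Li,B,N}, so it must be Be.
(r2,c6): row 2 has {H,He,Be,B,C,N}; column 6 has {H,He,B}, so it must be Li.
(r3,c1): row 3 has {H,He,N}; column 1 has {H,He,Be,B,C,N}, so it must be Li.
(r3,c3): row 3 has {H,He,Li,N}; column 3 has {H,He,Li,B,N}; the diagonal has {H,He,Li,Be,B,N}, so it must be C.
(r3,c6): row 3 has {H,He,Li,C,N}; column 6 has {H,He,Li,B}, so it must be Be.
(r3,c7): row 3 has {H,He,Li,Be,C,N}; column 7 has {H,He,Li,Be,C,N}, so it must be B.
(r4,c6): row 4 has {H,He,Li,Be,B,C}; column 6 has {H,He,Li,Be,B}, so it must be N.
(r5,c3): row 5 has {He,Li,B,C}; column 3 has {H,He,Li,B,C,N}, so it must be Be.
(r5,c4): row 5 has {He,Li,Be,B,C}; column 4 has {H,He,Li,Be,B,C}, so it must be N.
(r6,c5): row 6 has {H,He,Li,Be,B,N}; column 5 has {H,Li,Be,B,N}, so it must be C.
(r7,c2): row 7 has {H,Li,B,N}; column 2 has {He,Li,B,C,N}, so it must be Be.
(r7,c5): row 7 has {H,Li,Be,B,N}; column 5 has {H,Li,Be,B,C,N}, so it must be He.
(r7,c6): row 7 has {H,He,Li,Be,B,N}; column 6 has {H,He,Li,Be,B,N}, so it must be C.
(r5,c2): row 5 has {He,Li,Be,B,C,N}; column 2 has {He,Li,Be,B,C,N}, so it must be H.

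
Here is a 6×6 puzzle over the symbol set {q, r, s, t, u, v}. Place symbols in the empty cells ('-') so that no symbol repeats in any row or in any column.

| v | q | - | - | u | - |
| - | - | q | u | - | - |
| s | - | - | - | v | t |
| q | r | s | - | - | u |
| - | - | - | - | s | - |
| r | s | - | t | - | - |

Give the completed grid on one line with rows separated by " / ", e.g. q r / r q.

v q t s u r / t v q u r s / s u r q v t / q r s v t u / u t v r s q / r s u t q v

(r2,c1) = t
(r2,c2) = v
(r2,c5) = r
(r2,c6) = s
(r3,c2) = u
(r3,c3) = r
(r3,c4) = q
(r4,c4) = v
(r4,c5) = t
(r5,c1) = u
(r5,c2) = t
(r5,c3) = v
(r5,c4) = r
(r5,c6) = q
(r6,c3) = u
(r6,c5) = q
(r6,c6) = v
(r1,c3) = t
(r1,c4) = s
(r1,c6) = r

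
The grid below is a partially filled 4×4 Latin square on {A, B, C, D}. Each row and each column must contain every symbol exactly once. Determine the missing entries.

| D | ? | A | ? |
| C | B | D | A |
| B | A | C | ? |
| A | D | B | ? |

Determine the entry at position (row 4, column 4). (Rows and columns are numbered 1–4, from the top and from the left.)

C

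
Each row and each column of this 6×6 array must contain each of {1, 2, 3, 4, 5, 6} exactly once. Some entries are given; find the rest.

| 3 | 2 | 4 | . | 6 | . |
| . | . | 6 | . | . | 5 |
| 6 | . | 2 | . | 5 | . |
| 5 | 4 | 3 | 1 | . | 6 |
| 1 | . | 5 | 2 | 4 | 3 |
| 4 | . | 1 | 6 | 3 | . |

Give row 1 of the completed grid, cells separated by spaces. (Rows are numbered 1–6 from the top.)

3 2 4 5 6 1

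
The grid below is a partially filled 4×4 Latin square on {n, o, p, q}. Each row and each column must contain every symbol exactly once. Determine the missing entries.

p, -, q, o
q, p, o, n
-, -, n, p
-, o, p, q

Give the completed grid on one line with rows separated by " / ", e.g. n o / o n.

p n q o / q p o n / o q n p / n o p q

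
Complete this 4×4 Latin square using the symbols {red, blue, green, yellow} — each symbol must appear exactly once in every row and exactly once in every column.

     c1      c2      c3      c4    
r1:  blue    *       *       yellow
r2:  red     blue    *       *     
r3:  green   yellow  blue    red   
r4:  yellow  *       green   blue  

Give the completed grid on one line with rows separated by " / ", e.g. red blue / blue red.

blue green red yellow / red blue yellow green / green yellow blue red / yellow red green blue

Cell (r1,c3): row 1 has {blue,yellow}; column 3 has {blue,green} → red.
Cell (r2,c3): row 2 has {red,blue}; column 3 has {red,blue,green} → yellow.
Cell (r2,c4): row 2 has {red,blue,yellow}; column 4 has {red,blue,yellow} → green.
Cell (r4,c2): row 4 has {blue,green,yellow}; column 2 has {blue,yellow} → red.
Cell (r1,c2): row 1 has {red,blue,yellow}; column 2 has {red,blue,yellow} → green.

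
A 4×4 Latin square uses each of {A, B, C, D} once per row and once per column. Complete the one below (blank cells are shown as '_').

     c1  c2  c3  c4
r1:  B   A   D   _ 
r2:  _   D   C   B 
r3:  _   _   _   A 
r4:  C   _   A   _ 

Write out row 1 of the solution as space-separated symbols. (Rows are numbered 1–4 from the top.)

B A D C

Cell (r1,c4): row 1 has {A,B,D}; column 4 has {A,B} → C.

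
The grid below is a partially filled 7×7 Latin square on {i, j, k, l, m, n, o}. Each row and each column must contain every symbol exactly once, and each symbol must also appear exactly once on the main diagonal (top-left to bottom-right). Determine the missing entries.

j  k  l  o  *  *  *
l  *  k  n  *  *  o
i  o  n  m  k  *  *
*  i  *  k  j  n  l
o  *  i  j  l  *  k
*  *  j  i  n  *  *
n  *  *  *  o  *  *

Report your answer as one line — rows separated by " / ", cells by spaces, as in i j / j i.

(r2,c2) = m
(r2,c5) = i
(r2,c6) = j
(r3,c6) = l
(r3,c7) = j
(r4,c1) = m
(r4,c3) = o
(r5,c2) = n
(r5,c6) = m
(r6,c1) = k
(r6,c2) = l
(r6,c6) = o
(r6,c7) = m
(r7,c2) = j
(r7,c3) = m
(r7,c4) = l
(r7,c7) = i
(r1,c5) = m
(r1,c6) = i
(r1,c7) = n
(r7,c6) = k

j k l o m i n / l m k n i j o / i o n m k l j / m i o k j n l / o n i j l m k / k l j i n o m / n j m l o k i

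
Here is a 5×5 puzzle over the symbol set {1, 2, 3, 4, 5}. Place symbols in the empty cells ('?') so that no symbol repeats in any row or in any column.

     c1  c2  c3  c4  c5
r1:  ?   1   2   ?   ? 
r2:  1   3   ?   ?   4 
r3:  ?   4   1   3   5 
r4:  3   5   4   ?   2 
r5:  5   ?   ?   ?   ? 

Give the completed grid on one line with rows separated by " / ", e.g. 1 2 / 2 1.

4 1 2 5 3 / 1 3 5 2 4 / 2 4 1 3 5 / 3 5 4 1 2 / 5 2 3 4 1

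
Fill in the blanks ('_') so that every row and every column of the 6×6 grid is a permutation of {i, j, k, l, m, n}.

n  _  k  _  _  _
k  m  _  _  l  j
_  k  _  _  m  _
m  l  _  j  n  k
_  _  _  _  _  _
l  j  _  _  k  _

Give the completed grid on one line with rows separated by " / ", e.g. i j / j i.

n i k m j l / k m n i l j / i k j l m n / m l i j n k / j n l k i m / l j m n k i

At row 1, column 2: row 1 has {k,n}; column 2 has {j,k,l,m}; that leaves i.
At row 1, column 5: row 1 has {i,k,n}; column 5 has {k,l,m,n}; that leaves j.
At row 4, column 3: row 4 has {j,k,l,m,n}; column 3 has {k}; that leaves i.
At row 5, column 2: row 5 is empty so far; column 2 has {i,j,k,l,m}; that leaves n.
At row 5, column 5: row 5 has {n}; column 5 has {j,k,l,m,n}; that leaves i.
At row 2, column 3: row 2 has {j,k,l,m}; column 3 has {i,k}; that leaves n.
At row 2, column 4: row 2 has {j,k,l,m,n}; column 4 has {j}; that leaves i.
At row 5, column 1: row 5 has {i,n}; column 1 has {k,l,m,n}; that leaves j.
At row 6, column 3: row 6 has {j,k,l}; column 3 has {i,k,n}; that leaves m.
At row 6, column 4: row 6 has {j,k,l,m}; column 4 has {i,j}; that leaves n.
At row 6, column 6: row 6 has {j,k,l,m,n}; column 6 has {j,k}; that leaves i.
At row 3, column 1: row 3 has {k,m}; column 1 has {j,k,l,m,n}; that leaves i.
At row 3, column 4: row 3 has {i,k,m}; column 4 has {i,j,n}; that leaves l.
At row 3, column 6: row 3 has {i,k,l,m}; column 6 has {i,j,k}; that leaves n.
At row 5, column 3: row 5 has {i,j,n}; column 3 has {i,k,m,n}; that leaves l.
At row 5, column 6: row 5 has {i,j,l,n}; column 6 has {i,j,k,n}; that leaves m.
At row 1, column 4: row 1 has {i,j,k,n}; column 4 has {i,j,l,n}; that leaves m.
At row 1, column 6: row 1 has {i,j,k,m,n}; column 6 has {i,j,k,m,n}; that leaves l.
At row 3, column 3: row 3 has {i,k,l,m,n}; column 3 has {i,k,l,m,n}; that leaves j.
At row 5, column 4: row 5 has {i,j,l,m,n}; column 4 has {i,j,l,m,n}; that leaves k.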